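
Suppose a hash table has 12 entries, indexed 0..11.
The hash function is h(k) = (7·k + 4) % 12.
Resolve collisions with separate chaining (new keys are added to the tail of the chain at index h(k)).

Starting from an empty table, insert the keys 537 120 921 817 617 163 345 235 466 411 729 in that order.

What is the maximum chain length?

537 -> bucket 7
120 -> bucket 4
921 -> bucket 7 (collision)
817 -> bucket 11
617 -> bucket 3
163 -> bucket 5
345 -> bucket 7 (collision)
235 -> bucket 5 (collision)
466 -> bucket 2
411 -> bucket 1
729 -> bucket 7 (collision)
Final buckets:
0: —
1: 411
2: 466
3: 617
4: 120
5: 163 -> 235
6: —
7: 537 -> 921 -> 345 -> 729
8: —
9: —
10: —
11: 817

4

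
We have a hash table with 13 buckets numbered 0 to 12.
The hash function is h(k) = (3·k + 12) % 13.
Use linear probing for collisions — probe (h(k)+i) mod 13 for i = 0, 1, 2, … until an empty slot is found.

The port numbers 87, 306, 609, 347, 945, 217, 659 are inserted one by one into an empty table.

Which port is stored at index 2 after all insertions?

945

Insert 87: h=0, slot 0 empty => index 0.
Insert 306: h=7, slot 7 empty => index 7.
Insert 609: h=6, slot 6 empty => index 6.
Insert 347: h=0, slot 0 occupied => index 1.
Insert 945: h=0, slots 0,1 occupied => index 2.
Insert 217: h=0, slots 0,1,2 occupied => index 3.
Insert 659: h=0, slots 0,1,2,3 occupied => index 4.
Table: [87, 347, 945, 217, 659, —, 609, 306, —, —, —, —, —]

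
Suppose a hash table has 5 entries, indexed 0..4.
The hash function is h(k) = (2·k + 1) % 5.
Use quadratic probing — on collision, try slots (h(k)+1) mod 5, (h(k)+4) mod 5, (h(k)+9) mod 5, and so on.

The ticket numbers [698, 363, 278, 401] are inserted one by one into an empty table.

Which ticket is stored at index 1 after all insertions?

278

698: h=2 -> slot 2
363: h=2, probe 2,3 -> slot 3
278: h=2, probe 2,3,1 -> slot 1
401: h=3, probe 3,4 -> slot 4
Table: [-, 278, 698, 363, 401]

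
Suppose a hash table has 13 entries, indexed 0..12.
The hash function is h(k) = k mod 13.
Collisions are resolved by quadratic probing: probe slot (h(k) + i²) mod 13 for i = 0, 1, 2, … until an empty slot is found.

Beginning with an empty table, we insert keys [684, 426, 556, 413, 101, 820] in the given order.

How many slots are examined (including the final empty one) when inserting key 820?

Insert 684: h=8, slot 8 empty -> index 8.
Insert 426: h=10, slot 10 empty -> index 10.
Insert 556: h=10, slot 10 occupied -> index 11.
Insert 413: h=10, slots 10,11 occupied -> index 1.
Insert 101: h=10, slots 10,11,1 occupied -> index 6.
Insert 820: h=1, slot 1 occupied -> index 2.
Table: [—, 413, 820, —, —, —, 101, —, 684, —, 426, 556, —]

2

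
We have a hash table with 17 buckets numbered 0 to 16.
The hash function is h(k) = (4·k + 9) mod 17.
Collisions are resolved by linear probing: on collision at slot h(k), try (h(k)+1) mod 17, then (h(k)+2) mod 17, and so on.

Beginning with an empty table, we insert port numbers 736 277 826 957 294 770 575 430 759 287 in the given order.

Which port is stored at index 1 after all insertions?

736: h=12 -> slot 12
277: h=12, probe 12,13 -> slot 13
826: h=15 -> slot 15
957: h=12, probe 12,13,14 -> slot 14
294: h=12, probe 12,13,14,15,16 -> slot 16
770: h=12, probe 12,13,14,15,16,0 -> slot 0
575: h=14, probe 14,15,16,0,1 -> slot 1
430: h=12, probe 12,13,14,15,16,0,1,2 -> slot 2
759: h=2, probe 2,3 -> slot 3
287: h=1, probe 1,2,3,4 -> slot 4
Table: [770, 575, 430, 759, 287, -, -, -, -, -, -, -, 736, 277, 957, 826, 294]

575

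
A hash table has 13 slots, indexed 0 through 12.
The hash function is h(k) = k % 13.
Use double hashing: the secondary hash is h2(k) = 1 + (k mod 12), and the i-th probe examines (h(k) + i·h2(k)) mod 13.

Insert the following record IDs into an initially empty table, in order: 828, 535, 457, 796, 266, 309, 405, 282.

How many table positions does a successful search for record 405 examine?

2

828 hashes to 9; slot 9 is free -> place at 9.
535 hashes to 2; slot 2 is free -> place at 2.
457 hashes to 2, h2=2; 2 taken -> place at 4.
796 hashes to 3; slot 3 is free -> place at 3.
266 hashes to 6; slot 6 is free -> place at 6.
309 hashes to 10; slot 10 is free -> place at 10.
405 hashes to 2, h2=10; 2 taken -> place at 12.
282 hashes to 9, h2=7; 9,3,10,4 taken -> place at 11.
Table: [-, -, 535, 796, 457, -, 266, -, -, 828, 309, 282, 405]
Lookup 405: h=2, h2=10, probe 2,12 → found at 12.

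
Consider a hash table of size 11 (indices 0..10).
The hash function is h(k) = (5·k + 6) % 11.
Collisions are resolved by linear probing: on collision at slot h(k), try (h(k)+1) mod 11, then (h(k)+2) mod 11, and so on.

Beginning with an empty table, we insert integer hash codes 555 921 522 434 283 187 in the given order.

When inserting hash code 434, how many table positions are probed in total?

3

555 hashes to 9; slot 9 is free -> place at 9.
921 hashes to 2; slot 2 is free -> place at 2.
522 hashes to 9; 9 taken -> place at 10.
434 hashes to 9; 9,10 taken -> place at 0.
283 hashes to 2; 2 taken -> place at 3.
187 hashes to 6; slot 6 is free -> place at 6.
Table: [434, -, 921, 283, -, -, 187, -, -, 555, 522]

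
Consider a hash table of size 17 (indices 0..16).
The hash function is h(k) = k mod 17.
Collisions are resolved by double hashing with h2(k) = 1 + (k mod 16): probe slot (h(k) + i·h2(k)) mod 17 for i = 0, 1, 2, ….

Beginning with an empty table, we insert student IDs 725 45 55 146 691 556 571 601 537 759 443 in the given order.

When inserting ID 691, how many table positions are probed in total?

2

725: h=11 => slot 11
45: h=11, h2=14, probe 11,8 => slot 8
55: h=4 => slot 4
146: h=10 => slot 10
691: h=11, h2=4, probe 11,15 => slot 15
556: h=12 => slot 12
571: h=10, h2=12, probe 10,5 => slot 5
601: h=6 => slot 6
537: h=10, h2=10, probe 10,3 => slot 3
759: h=11, h2=8, probe 11,2 => slot 2
443: h=1 => slot 1
Table: [-, 443, 759, 537, 55, 571, 601, -, 45, -, 146, 725, 556, -, -, 691, -]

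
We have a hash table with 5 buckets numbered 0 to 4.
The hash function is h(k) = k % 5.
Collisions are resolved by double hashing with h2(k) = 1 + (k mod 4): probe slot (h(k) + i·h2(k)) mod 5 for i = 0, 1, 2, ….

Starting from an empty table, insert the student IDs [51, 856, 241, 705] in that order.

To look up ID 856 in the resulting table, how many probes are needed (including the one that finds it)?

51 hashes to 1; slot 1 is free -> place at 1.
856 hashes to 1, h2=1; 1 taken -> place at 2.
241 hashes to 1, h2=2; 1 taken -> place at 3.
705 hashes to 0; slot 0 is free -> place at 0.
Table: [705, 51, 856, 241, _]
Lookup 856: h=1, h2=1, probe 1,2 → found at 2.

2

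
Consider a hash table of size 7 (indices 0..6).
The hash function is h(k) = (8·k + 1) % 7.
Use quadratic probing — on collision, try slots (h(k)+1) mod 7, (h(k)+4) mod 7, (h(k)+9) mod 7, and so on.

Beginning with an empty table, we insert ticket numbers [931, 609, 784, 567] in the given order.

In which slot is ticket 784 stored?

931: h=1 → slot 1
609: h=1, probe 1,2 → slot 2
784: h=1, probe 1,2,5 → slot 5
567: h=1, probe 1,2,5,3 → slot 3
Table: [-, 931, 609, 567, -, 784, -]

5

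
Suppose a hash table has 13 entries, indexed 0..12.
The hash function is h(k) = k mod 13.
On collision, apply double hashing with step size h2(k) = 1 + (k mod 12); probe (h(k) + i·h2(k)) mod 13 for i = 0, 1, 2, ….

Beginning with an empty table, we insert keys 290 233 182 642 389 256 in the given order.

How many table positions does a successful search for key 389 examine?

Insert 290: h=4, slot 4 empty => index 4.
Insert 233: h=12, slot 12 empty => index 12.
Insert 182: h=0, slot 0 empty => index 0.
Insert 642: h=5, slot 5 empty => index 5.
Insert 389: h=12, h2=6, slots 12,5 occupied => index 11.
Insert 256: h=9, slot 9 empty => index 9.
Table: [182, ∅, ∅, ∅, 290, 642, ∅, ∅, ∅, 256, ∅, 389, 233]
Lookup 389: h=12, h2=6, probe 12,5,11 → found at 11.

3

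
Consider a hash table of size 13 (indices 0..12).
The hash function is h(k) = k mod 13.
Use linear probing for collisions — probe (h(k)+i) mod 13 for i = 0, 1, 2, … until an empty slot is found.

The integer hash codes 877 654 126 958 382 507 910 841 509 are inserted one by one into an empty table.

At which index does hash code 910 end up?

877: h=6 => slot 6
654: h=4 => slot 4
126: h=9 => slot 9
958: h=9, probe 9,10 => slot 10
382: h=5 => slot 5
507: h=0 => slot 0
910: h=0, probe 0,1 => slot 1
841: h=9, probe 9,10,11 => slot 11
509: h=2 => slot 2
Table: [507, 910, 509, —, 654, 382, 877, —, —, 126, 958, 841, —]

1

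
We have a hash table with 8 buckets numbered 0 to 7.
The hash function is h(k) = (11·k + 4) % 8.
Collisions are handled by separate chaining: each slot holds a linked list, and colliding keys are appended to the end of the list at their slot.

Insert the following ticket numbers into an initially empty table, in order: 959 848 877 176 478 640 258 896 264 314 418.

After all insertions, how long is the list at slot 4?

5

959 -> bucket 1
848 -> bucket 4
877 -> bucket 3
176 -> bucket 4 (collision)
478 -> bucket 6
640 -> bucket 4 (collision)
258 -> bucket 2
896 -> bucket 4 (collision)
264 -> bucket 4 (collision)
314 -> bucket 2 (collision)
418 -> bucket 2 (collision)
Final buckets:
0: —
1: 959
2: 258 -> 314 -> 418
3: 877
4: 848 -> 176 -> 640 -> 896 -> 264
5: —
6: 478
7: —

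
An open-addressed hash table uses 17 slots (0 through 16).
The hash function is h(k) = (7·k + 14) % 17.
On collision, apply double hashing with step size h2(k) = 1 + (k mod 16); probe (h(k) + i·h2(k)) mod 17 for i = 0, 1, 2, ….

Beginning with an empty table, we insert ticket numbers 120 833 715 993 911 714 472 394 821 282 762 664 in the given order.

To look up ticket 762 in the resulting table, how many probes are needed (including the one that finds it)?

120 hashes to 4; slot 4 is free => place at 4.
833 hashes to 14; slot 14 is free => place at 14.
715 hashes to 4, h2=12; 4 taken => place at 16.
993 hashes to 12; slot 12 is free => place at 12.
911 hashes to 16, h2=16; 16 taken => place at 15.
714 hashes to 14, h2=11; 14 taken => place at 8.
472 hashes to 3; slot 3 is free => place at 3.
394 hashes to 1; slot 1 is free => place at 1.
821 hashes to 15, h2=6; 15,4 taken => place at 10.
282 hashes to 16, h2=11; 16,10,4,15 taken => place at 9.
762 hashes to 10, h2=11; 10,4,15,9,3,14,8 taken => place at 2.
664 hashes to 4, h2=9; 4 taken => place at 13.
Table: [., 394, 762, 472, 120, ., ., ., 714, 282, 821, ., 993, 664, 833, 911, 715]
Lookup 762: h=10, h2=11, probe 10,4,15,9,3,14,8,2 → found at 2.

8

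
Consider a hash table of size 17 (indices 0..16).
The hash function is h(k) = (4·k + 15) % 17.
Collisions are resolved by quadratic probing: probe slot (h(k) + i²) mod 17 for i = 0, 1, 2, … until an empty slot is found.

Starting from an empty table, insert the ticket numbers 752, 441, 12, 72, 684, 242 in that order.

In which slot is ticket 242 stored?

Insert 752: h=14, slot 14 empty → index 14.
Insert 441: h=11, slot 11 empty → index 11.
Insert 12: h=12, slot 12 empty → index 12.
Insert 72: h=14, slot 14 occupied → index 15.
Insert 684: h=14, slots 14,15 occupied → index 1.
Insert 242: h=14, slots 14,15,1 occupied → index 6.
Table: [., 684, ., ., ., ., 242, ., ., ., ., 441, 12, ., 752, 72, .]

6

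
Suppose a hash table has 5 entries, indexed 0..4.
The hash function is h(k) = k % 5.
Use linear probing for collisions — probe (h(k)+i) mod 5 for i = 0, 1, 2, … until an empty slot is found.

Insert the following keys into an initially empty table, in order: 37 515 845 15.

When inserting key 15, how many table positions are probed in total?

37: h=2 → slot 2
515: h=0 → slot 0
845: h=0, probe 0,1 → slot 1
15: h=0, probe 0,1,2,3 → slot 3
Table: [515, 845, 37, 15, ∅]

4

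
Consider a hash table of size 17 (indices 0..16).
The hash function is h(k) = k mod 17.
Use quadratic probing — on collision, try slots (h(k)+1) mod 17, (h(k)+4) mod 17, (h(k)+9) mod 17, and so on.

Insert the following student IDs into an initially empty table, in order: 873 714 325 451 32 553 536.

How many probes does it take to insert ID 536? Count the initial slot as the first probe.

3

873 hashes to 6; slot 6 is free => place at 6.
714 hashes to 0; slot 0 is free => place at 0.
325 hashes to 2; slot 2 is free => place at 2.
451 hashes to 9; slot 9 is free => place at 9.
32 hashes to 15; slot 15 is free => place at 15.
553 hashes to 9; 9 taken => place at 10.
536 hashes to 9; 9,10 taken => place at 13.
Table: [714, -, 325, -, -, -, 873, -, -, 451, 553, -, -, 536, -, 32, -]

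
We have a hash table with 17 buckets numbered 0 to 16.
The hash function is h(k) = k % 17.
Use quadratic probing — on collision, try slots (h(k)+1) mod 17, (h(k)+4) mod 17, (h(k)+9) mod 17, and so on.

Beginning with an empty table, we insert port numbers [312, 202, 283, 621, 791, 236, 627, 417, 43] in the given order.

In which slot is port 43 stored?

1

312 hashes to 6; slot 6 is free -> place at 6.
202 hashes to 15; slot 15 is free -> place at 15.
283 hashes to 11; slot 11 is free -> place at 11.
621 hashes to 9; slot 9 is free -> place at 9.
791 hashes to 9; 9 taken -> place at 10.
236 hashes to 15; 15 taken -> place at 16.
627 hashes to 15; 15,16 taken -> place at 2.
417 hashes to 9; 9,10 taken -> place at 13.
43 hashes to 9; 9,10,13 taken -> place at 1.
Table: [∅, 43, 627, ∅, ∅, ∅, 312, ∅, ∅, 621, 791, 283, ∅, 417, ∅, 202, 236]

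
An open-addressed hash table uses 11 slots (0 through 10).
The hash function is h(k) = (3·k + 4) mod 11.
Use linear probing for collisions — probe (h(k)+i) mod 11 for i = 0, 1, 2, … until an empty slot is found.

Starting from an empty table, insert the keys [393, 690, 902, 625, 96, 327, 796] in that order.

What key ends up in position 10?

327

Insert 393: h=6, slot 6 empty => index 6.
Insert 690: h=6, slot 6 occupied => index 7.
Insert 902: h=4, slot 4 empty => index 4.
Insert 625: h=9, slot 9 empty => index 9.
Insert 96: h=6, slots 6,7 occupied => index 8.
Insert 327: h=6, slots 6,7,8,9 occupied => index 10.
Insert 796: h=5, slot 5 empty => index 5.
Table: [-, -, -, -, 902, 796, 393, 690, 96, 625, 327]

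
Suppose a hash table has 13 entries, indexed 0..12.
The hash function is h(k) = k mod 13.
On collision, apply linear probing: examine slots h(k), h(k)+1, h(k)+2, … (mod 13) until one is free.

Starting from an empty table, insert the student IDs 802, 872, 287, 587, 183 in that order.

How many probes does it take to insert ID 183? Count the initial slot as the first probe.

4

Insert 802: h=9, slot 9 empty -> index 9.
Insert 872: h=1, slot 1 empty -> index 1.
Insert 287: h=1, slot 1 occupied -> index 2.
Insert 587: h=2, slot 2 occupied -> index 3.
Insert 183: h=1, slots 1,2,3 occupied -> index 4.
Table: [., 872, 287, 587, 183, ., ., ., ., 802, ., ., .]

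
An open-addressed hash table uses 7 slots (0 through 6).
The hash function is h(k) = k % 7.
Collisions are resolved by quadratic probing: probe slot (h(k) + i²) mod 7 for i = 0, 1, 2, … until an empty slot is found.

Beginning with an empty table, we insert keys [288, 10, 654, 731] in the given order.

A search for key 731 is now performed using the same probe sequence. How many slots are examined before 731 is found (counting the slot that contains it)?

288 hashes to 1; slot 1 is free -> place at 1.
10 hashes to 3; slot 3 is free -> place at 3.
654 hashes to 3; 3 taken -> place at 4.
731 hashes to 3; 3,4 taken -> place at 0.
Table: [731, 288, —, 10, 654, —, —]
Lookup 731: h=3, probe 3,4,0 → found at 0.

3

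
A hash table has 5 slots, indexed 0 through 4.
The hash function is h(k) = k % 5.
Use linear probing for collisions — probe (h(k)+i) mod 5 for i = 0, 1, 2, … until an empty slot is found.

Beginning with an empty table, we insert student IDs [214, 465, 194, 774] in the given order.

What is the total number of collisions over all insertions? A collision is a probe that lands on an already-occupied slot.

5

Insert 214: h=4, slot 4 empty -> index 4.
Insert 465: h=0, slot 0 empty -> index 0.
Insert 194: h=4, slots 4,0 occupied -> index 1.
Insert 774: h=4, slots 4,0,1 occupied -> index 2.
Table: [465, 194, 774, —, 214]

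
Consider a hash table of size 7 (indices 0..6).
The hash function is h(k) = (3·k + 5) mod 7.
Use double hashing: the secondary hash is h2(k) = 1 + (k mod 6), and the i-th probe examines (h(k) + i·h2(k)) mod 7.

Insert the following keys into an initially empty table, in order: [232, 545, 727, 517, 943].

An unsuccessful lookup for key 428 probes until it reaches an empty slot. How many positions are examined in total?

232: h=1 -> slot 1
545: h=2 -> slot 2
727: h=2, h2=2, probe 2,4 -> slot 4
517: h=2, h2=2, probe 2,4,6 -> slot 6
943: h=6, h2=2, probe 6,1,3 -> slot 3
Table: [-, 232, 545, 943, 727, -, 517]
Lookup 428: h=1, h2=3, probe 1,4,0 → slot 0 empty, not found.

3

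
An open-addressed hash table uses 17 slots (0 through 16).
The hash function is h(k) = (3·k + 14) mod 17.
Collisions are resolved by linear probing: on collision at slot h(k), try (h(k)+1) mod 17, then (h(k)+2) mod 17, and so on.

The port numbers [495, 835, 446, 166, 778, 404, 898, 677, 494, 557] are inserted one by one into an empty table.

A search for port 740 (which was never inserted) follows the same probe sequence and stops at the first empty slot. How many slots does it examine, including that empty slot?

5

495 hashes to 3; slot 3 is free → place at 3.
835 hashes to 3; 3 taken → place at 4.
446 hashes to 9; slot 9 is free → place at 9.
166 hashes to 2; slot 2 is free → place at 2.
778 hashes to 2; 2,3,4 taken → place at 5.
404 hashes to 2; 2,3,4,5 taken → place at 6.
898 hashes to 5; 5,6 taken → place at 7.
677 hashes to 5; 5,6,7 taken → place at 8.
494 hashes to 0; slot 0 is free → place at 0.
557 hashes to 2; 2,3,4,5,6,7,8,9 taken → place at 10.
Table: [494, _, 166, 495, 835, 778, 404, 898, 677, 446, 557, _, _, _, _, _, _]
Lookup 740: h=7, probe 7,8,9,10,11 → slot 11 empty, not found.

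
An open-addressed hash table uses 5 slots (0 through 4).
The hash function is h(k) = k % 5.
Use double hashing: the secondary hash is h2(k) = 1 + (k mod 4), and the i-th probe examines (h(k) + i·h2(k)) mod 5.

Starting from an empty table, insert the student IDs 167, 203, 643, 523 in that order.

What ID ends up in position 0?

167 hashes to 2; slot 2 is free -> place at 2.
203 hashes to 3; slot 3 is free -> place at 3.
643 hashes to 3, h2=4; 3,2 taken -> place at 1.
523 hashes to 3, h2=4; 3,2,1 taken -> place at 0.
Table: [523, 643, 167, 203, ∅]

523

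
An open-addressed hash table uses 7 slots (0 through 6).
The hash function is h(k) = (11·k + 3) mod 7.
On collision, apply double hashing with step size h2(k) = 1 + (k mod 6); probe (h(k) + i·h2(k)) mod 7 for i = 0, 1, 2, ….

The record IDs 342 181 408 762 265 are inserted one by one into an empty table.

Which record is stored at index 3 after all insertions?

342 hashes to 6; slot 6 is free → place at 6.
181 hashes to 6, h2=2; 6 taken → place at 1.
408 hashes to 4; slot 4 is free → place at 4.
762 hashes to 6, h2=1; 6 taken → place at 0.
265 hashes to 6, h2=2; 6,1 taken → place at 3.
Table: [762, 181, _, 265, 408, _, 342]

265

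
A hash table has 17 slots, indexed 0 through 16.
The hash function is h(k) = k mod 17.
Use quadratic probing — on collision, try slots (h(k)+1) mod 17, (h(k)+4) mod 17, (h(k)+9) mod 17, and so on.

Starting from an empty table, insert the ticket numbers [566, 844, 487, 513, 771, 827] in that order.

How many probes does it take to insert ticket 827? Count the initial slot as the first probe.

3

Insert 566: h=5, slot 5 empty → index 5.
Insert 844: h=11, slot 11 empty → index 11.
Insert 487: h=11, slot 11 occupied → index 12.
Insert 513: h=3, slot 3 empty → index 3.
Insert 771: h=6, slot 6 empty → index 6.
Insert 827: h=11, slots 11,12 occupied → index 15.
Table: [., ., ., 513, ., 566, 771, ., ., ., ., 844, 487, ., ., 827, .]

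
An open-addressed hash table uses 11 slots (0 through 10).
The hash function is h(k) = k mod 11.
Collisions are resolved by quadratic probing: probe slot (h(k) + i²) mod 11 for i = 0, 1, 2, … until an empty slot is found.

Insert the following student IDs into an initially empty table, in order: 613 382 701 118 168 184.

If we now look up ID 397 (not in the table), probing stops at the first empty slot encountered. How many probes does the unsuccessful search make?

Insert 613: h=8, slot 8 empty → index 8.
Insert 382: h=8, slot 8 occupied → index 9.
Insert 701: h=8, slots 8,9 occupied → index 1.
Insert 118: h=8, slots 8,9,1 occupied → index 6.
Insert 168: h=3, slot 3 empty → index 3.
Insert 184: h=8, slots 8,9,1,6 occupied → index 2.
Table: [_, 701, 184, 168, _, _, 118, _, 613, 382, _]
Lookup 397: h=1, probe 1,2,5 → slot 5 empty, not found.

3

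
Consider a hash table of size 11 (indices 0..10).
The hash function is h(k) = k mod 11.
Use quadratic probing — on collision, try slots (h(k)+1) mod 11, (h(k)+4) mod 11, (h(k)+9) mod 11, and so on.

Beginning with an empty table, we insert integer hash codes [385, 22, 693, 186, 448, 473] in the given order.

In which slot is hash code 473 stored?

9

Insert 385: h=0, slot 0 empty -> index 0.
Insert 22: h=0, slot 0 occupied -> index 1.
Insert 693: h=0, slots 0,1 occupied -> index 4.
Insert 186: h=10, slot 10 empty -> index 10.
Insert 448: h=8, slot 8 empty -> index 8.
Insert 473: h=0, slots 0,1,4 occupied -> index 9.
Table: [385, 22, -, -, 693, -, -, -, 448, 473, 186]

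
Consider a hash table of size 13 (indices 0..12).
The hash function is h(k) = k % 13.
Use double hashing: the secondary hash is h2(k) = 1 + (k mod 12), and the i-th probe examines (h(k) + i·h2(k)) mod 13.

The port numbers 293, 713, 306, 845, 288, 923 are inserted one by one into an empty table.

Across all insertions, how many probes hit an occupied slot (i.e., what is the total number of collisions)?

2

293 hashes to 7; slot 7 is free → place at 7.
713 hashes to 11; slot 11 is free → place at 11.
306 hashes to 7, h2=7; 7 taken → place at 1.
845 hashes to 0; slot 0 is free → place at 0.
288 hashes to 2; slot 2 is free → place at 2.
923 hashes to 0, h2=12; 0 taken → place at 12.
Table: [845, 306, 288, —, —, —, —, 293, —, —, —, 713, 923]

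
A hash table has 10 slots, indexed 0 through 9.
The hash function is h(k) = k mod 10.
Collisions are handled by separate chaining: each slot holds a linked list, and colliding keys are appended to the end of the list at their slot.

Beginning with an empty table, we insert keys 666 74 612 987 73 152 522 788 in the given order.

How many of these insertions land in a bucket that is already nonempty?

2

666 → bucket 6
74 → bucket 4
612 → bucket 2
987 → bucket 7
73 → bucket 3
152 → bucket 2 (collision)
522 → bucket 2 (collision)
788 → bucket 8
Final buckets:
0: —
1: —
2: 612 -> 152 -> 522
3: 73
4: 74
5: —
6: 666
7: 987
8: 788
9: —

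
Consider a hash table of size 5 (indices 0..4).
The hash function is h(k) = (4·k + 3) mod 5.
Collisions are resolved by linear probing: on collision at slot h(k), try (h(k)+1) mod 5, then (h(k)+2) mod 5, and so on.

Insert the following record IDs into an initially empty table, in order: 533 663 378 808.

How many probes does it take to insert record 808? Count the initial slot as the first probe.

Insert 533: h=0, slot 0 empty -> index 0.
Insert 663: h=0, slot 0 occupied -> index 1.
Insert 378: h=0, slots 0,1 occupied -> index 2.
Insert 808: h=0, slots 0,1,2 occupied -> index 3.
Table: [533, 663, 378, 808, _]

4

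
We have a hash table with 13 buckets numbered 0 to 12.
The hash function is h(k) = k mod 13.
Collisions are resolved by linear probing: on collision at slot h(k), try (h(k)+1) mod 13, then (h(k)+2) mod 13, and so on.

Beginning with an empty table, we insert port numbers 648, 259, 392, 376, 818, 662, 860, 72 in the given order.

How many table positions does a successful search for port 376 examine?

648: h=11 -> slot 11
259: h=12 -> slot 12
392: h=2 -> slot 2
376: h=12, probe 12,0 -> slot 0
818: h=12, probe 12,0,1 -> slot 1
662: h=12, probe 12,0,1,2,3 -> slot 3
860: h=2, probe 2,3,4 -> slot 4
72: h=7 -> slot 7
Table: [376, 818, 392, 662, 860, ., ., 72, ., ., ., 648, 259]
Lookup 376: h=12, probe 12,0 → found at 0.

2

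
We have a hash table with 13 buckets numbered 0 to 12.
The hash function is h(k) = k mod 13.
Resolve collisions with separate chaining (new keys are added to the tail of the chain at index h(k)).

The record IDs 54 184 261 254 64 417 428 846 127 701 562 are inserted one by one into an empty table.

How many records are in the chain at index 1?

3

54 → bucket 2
184 → bucket 2 (collision)
261 → bucket 1
254 → bucket 7
64 → bucket 12
417 → bucket 1 (collision)
428 → bucket 12 (collision)
846 → bucket 1 (collision)
127 → bucket 10
701 → bucket 12 (collision)
562 → bucket 3
Final buckets:
0: —
1: 261 -> 417 -> 846
2: 54 -> 184
3: 562
4: —
5: —
6: —
7: 254
8: —
9: —
10: 127
11: —
12: 64 -> 428 -> 701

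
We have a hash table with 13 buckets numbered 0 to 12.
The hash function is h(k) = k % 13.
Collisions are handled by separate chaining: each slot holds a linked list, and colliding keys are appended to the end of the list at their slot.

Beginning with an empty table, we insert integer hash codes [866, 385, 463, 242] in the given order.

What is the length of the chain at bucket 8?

4

866 -> bucket 8
385 -> bucket 8 (collision)
463 -> bucket 8 (collision)
242 -> bucket 8 (collision)
Final buckets:
0: _
1: _
2: _
3: _
4: _
5: _
6: _
7: _
8: 866 -> 385 -> 463 -> 242
9: _
10: _
11: _
12: _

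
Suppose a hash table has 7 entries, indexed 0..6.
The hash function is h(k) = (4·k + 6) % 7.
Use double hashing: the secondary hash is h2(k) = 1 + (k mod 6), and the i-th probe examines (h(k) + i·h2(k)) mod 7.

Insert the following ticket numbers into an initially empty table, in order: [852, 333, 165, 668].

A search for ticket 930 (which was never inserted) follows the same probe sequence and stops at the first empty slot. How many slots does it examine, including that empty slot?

2

852: h=5 => slot 5
333: h=1 => slot 1
165: h=1, h2=4, probe 1,5,2 => slot 2
668: h=4 => slot 4
Table: [-, 333, 165, -, 668, 852, -]
Lookup 930: h=2, h2=1, probe 2,3 → slot 3 empty, not found.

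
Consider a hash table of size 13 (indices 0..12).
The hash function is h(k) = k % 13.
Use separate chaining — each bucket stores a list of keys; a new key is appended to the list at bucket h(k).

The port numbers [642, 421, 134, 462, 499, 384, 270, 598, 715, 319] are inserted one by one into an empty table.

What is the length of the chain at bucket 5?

3

642 -> bucket 5
421 -> bucket 5 (collision)
134 -> bucket 4
462 -> bucket 7
499 -> bucket 5 (collision)
384 -> bucket 7 (collision)
270 -> bucket 10
598 -> bucket 0
715 -> bucket 0 (collision)
319 -> bucket 7 (collision)
Final buckets:
0: 598 -> 715
1: .
2: .
3: .
4: 134
5: 642 -> 421 -> 499
6: .
7: 462 -> 384 -> 319
8: .
9: .
10: 270
11: .
12: .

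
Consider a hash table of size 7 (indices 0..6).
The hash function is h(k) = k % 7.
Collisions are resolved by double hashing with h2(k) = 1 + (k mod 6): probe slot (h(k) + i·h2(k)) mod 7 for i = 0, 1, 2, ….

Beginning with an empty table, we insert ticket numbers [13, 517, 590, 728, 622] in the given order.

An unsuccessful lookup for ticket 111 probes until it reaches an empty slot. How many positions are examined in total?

2

13: h=6 => slot 6
517: h=6, h2=2, probe 6,1 => slot 1
590: h=2 => slot 2
728: h=0 => slot 0
622: h=6, h2=5, probe 6,4 => slot 4
Table: [728, 517, 590, ∅, 622, ∅, 13]
Lookup 111: h=6, h2=4, probe 6,3 → slot 3 empty, not found.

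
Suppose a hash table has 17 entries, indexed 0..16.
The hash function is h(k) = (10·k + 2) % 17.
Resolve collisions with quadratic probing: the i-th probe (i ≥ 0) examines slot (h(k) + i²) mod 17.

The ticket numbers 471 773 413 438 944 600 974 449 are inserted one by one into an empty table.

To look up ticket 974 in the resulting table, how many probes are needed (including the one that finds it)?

471: h=3 -> slot 3
773: h=14 -> slot 14
413: h=1 -> slot 1
438: h=13 -> slot 13
944: h=7 -> slot 7
600: h=1, probe 1,2 -> slot 2
974: h=1, probe 1,2,5 -> slot 5
449: h=4 -> slot 4
Table: [—, 413, 600, 471, 449, 974, —, 944, —, —, —, —, —, 438, 773, —, —]
Lookup 974: h=1, probe 1,2,5 → found at 5.

3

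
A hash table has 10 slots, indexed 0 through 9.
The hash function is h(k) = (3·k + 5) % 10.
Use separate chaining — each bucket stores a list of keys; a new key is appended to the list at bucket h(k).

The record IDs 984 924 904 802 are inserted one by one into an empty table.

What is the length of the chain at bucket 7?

984 -> bucket 7
924 -> bucket 7 (collision)
904 -> bucket 7 (collision)
802 -> bucket 1
Final buckets:
0: _
1: 802
2: _
3: _
4: _
5: _
6: _
7: 984 -> 924 -> 904
8: _
9: _

3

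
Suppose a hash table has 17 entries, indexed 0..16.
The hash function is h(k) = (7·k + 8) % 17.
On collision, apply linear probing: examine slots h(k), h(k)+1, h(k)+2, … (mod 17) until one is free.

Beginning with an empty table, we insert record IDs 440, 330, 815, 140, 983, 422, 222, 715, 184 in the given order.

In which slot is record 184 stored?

440 hashes to 11; slot 11 is free -> place at 11.
330 hashes to 6; slot 6 is free -> place at 6.
815 hashes to 1; slot 1 is free -> place at 1.
140 hashes to 2; slot 2 is free -> place at 2.
983 hashes to 4; slot 4 is free -> place at 4.
422 hashes to 4; 4 taken -> place at 5.
222 hashes to 15; slot 15 is free -> place at 15.
715 hashes to 15; 15 taken -> place at 16.
184 hashes to 4; 4,5,6 taken -> place at 7.
Table: [-, 815, 140, -, 983, 422, 330, 184, -, -, -, 440, -, -, -, 222, 715]

7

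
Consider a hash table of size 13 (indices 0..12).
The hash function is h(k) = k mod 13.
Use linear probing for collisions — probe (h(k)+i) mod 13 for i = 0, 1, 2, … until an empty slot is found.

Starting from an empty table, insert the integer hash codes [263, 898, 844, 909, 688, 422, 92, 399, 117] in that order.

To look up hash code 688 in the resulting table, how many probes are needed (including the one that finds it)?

4

263: h=3 -> slot 3
898: h=1 -> slot 1
844: h=12 -> slot 12
909: h=12, probe 12,0 -> slot 0
688: h=12, probe 12,0,1,2 -> slot 2
422: h=6 -> slot 6
92: h=1, probe 1,2,3,4 -> slot 4
399: h=9 -> slot 9
117: h=0, probe 0,1,2,3,4,5 -> slot 5
Table: [909, 898, 688, 263, 92, 117, 422, ., ., 399, ., ., 844]
Lookup 688: h=12, probe 12,0,1,2 → found at 2.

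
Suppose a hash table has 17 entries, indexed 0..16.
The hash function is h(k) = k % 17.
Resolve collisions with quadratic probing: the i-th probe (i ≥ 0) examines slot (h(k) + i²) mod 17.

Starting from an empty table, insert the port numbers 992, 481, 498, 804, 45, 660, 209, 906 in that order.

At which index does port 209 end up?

992: h=6 → slot 6
481: h=5 → slot 5
498: h=5, probe 5,6,9 → slot 9
804: h=5, probe 5,6,9,14 → slot 14
45: h=11 → slot 11
660: h=14, probe 14,15 → slot 15
209: h=5, probe 5,6,9,14,4 → slot 4
906: h=5, probe 5,6,9,14,4,13 → slot 13
Table: [—, —, —, —, 209, 481, 992, —, —, 498, —, 45, —, 906, 804, 660, —]

4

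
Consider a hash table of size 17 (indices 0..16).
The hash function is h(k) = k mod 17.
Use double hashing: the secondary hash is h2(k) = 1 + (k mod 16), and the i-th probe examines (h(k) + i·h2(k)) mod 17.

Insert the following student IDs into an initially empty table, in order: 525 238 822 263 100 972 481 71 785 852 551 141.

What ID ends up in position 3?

Insert 525: h=15, slot 15 empty → index 15.
Insert 238: h=0, slot 0 empty → index 0.
Insert 822: h=6, slot 6 empty → index 6.
Insert 263: h=8, slot 8 empty → index 8.
Insert 100: h=15, h2=5, slot 15 occupied → index 3.
Insert 972: h=3, h2=13, slot 3 occupied → index 16.
Insert 481: h=5, slot 5 empty → index 5.
Insert 71: h=3, h2=8, slot 3 occupied → index 11.
Insert 785: h=3, h2=2, slots 3,5 occupied → index 7.
Insert 852: h=2, slot 2 empty → index 2.
Insert 551: h=7, h2=8, slots 7,15,6 occupied → index 14.
Insert 141: h=5, h2=14, slots 5,2,16 occupied → index 13.
Table: [238, ∅, 852, 100, ∅, 481, 822, 785, 263, ∅, ∅, 71, ∅, 141, 551, 525, 972]

100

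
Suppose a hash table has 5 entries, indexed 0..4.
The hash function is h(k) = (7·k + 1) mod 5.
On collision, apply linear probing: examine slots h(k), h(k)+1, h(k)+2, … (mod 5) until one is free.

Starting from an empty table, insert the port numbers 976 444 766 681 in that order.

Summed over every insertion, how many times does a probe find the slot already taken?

Insert 976: h=3, slot 3 empty -> index 3.
Insert 444: h=4, slot 4 empty -> index 4.
Insert 766: h=3, slots 3,4 occupied -> index 0.
Insert 681: h=3, slots 3,4,0 occupied -> index 1.
Table: [766, 681, _, 976, 444]

5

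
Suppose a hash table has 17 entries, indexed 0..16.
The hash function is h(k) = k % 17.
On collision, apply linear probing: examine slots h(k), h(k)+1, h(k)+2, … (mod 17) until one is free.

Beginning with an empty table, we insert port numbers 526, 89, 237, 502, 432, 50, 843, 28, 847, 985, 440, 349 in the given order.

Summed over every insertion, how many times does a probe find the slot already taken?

526: h=16 => slot 16
89: h=4 => slot 4
237: h=16, probe 16,0 => slot 0
502: h=9 => slot 9
432: h=7 => slot 7
50: h=16, probe 16,0,1 => slot 1
843: h=10 => slot 10
28: h=11 => slot 11
847: h=14 => slot 14
985: h=16, probe 16,0,1,2 => slot 2
440: h=15 => slot 15
349: h=9, probe 9,10,11,12 => slot 12
Table: [237, 50, 985, —, 89, —, —, 432, —, 502, 843, 28, 349, —, 847, 440, 526]

9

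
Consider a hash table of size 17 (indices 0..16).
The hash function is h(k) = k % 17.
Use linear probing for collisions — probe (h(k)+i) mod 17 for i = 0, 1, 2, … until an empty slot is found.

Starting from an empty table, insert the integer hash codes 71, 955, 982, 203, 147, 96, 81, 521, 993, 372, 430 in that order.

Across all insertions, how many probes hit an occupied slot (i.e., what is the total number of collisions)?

71: h=3 → slot 3
955: h=3, probe 3,4 → slot 4
982: h=13 → slot 13
203: h=16 → slot 16
147: h=11 → slot 11
96: h=11, probe 11,12 → slot 12
81: h=13, probe 13,14 → slot 14
521: h=11, probe 11,12,13,14,15 → slot 15
993: h=7 → slot 7
372: h=15, probe 15,16,0 → slot 0
430: h=5 → slot 5
Table: [372, ∅, ∅, 71, 955, 430, ∅, 993, ∅, ∅, ∅, 147, 96, 982, 81, 521, 203]

9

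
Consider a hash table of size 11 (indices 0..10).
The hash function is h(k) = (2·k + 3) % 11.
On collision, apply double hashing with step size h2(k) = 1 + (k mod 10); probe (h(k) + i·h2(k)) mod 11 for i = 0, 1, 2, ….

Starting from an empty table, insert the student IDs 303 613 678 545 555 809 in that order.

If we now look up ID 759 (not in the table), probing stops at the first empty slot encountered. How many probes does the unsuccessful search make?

3

Insert 303: h=4, slot 4 empty => index 4.
Insert 613: h=8, slot 8 empty => index 8.
Insert 678: h=6, slot 6 empty => index 6.
Insert 545: h=4, h2=6, slot 4 occupied => index 10.
Insert 555: h=2, slot 2 empty => index 2.
Insert 809: h=4, h2=10, slot 4 occupied => index 3.
Table: [∅, ∅, 555, 809, 303, ∅, 678, ∅, 613, ∅, 545]
Lookup 759: h=3, h2=10, probe 3,2,1 → slot 1 empty, not found.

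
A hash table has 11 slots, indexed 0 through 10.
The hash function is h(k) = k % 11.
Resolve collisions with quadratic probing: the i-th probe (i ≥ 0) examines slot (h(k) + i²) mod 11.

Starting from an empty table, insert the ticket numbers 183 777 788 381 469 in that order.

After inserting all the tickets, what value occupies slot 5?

381

183: h=7 => slot 7
777: h=7, probe 7,8 => slot 8
788: h=7, probe 7,8,0 => slot 0
381: h=7, probe 7,8,0,5 => slot 5
469: h=7, probe 7,8,0,5,1 => slot 1
Table: [788, 469, ∅, ∅, ∅, 381, ∅, 183, 777, ∅, ∅]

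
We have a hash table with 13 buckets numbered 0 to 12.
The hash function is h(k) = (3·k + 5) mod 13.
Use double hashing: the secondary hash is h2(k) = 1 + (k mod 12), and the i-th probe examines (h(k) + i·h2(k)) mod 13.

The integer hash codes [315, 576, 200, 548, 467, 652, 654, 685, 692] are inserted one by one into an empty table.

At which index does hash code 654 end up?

Insert 315: h=1, slot 1 empty => index 1.
Insert 576: h=4, slot 4 empty => index 4.
Insert 200: h=7, slot 7 empty => index 7.
Insert 548: h=11, slot 11 empty => index 11.
Insert 467: h=2, slot 2 empty => index 2.
Insert 652: h=11, h2=5, slot 11 occupied => index 3.
Insert 654: h=4, h2=7, slots 4,11 occupied => index 5.
Insert 685: h=6, slot 6 empty => index 6.
Insert 692: h=1, h2=9, slot 1 occupied => index 10.
Table: [., 315, 467, 652, 576, 654, 685, 200, ., ., 692, 548, .]

5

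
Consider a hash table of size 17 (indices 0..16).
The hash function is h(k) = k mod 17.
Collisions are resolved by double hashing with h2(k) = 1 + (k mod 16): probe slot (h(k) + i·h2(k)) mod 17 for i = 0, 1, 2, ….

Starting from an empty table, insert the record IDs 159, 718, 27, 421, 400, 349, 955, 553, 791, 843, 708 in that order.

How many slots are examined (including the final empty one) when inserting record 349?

3

Insert 159: h=6, slot 6 empty -> index 6.
Insert 718: h=4, slot 4 empty -> index 4.
Insert 27: h=10, slot 10 empty -> index 10.
Insert 421: h=13, slot 13 empty -> index 13.
Insert 400: h=9, slot 9 empty -> index 9.
Insert 349: h=9, h2=14, slots 9,6 occupied -> index 3.
Insert 955: h=3, h2=12, slot 3 occupied -> index 15.
Insert 553: h=9, h2=10, slot 9 occupied -> index 2.
Insert 791: h=9, h2=8, slot 9 occupied -> index 0.
Insert 843: h=10, h2=12, slot 10 occupied -> index 5.
Insert 708: h=11, slot 11 empty -> index 11.
Table: [791, ., 553, 349, 718, 843, 159, ., ., 400, 27, 708, ., 421, ., 955, .]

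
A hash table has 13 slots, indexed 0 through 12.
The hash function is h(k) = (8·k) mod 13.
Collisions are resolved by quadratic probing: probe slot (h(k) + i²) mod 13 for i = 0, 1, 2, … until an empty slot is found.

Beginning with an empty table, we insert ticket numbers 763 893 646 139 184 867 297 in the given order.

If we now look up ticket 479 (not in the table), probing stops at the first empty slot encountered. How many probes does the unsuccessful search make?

4

763 hashes to 7; slot 7 is free → place at 7.
893 hashes to 7; 7 taken → place at 8.
646 hashes to 7; 7,8 taken → place at 11.
139 hashes to 7; 7,8,11 taken → place at 3.
184 hashes to 3; 3 taken → place at 4.
867 hashes to 7; 7,8,11,3 taken → place at 10.
297 hashes to 10; 10,11 taken → place at 1.
Table: [—, 297, —, 139, 184, —, —, 763, 893, —, 867, 646, —]
Lookup 479: h=10, probe 10,11,1,6 → slot 6 empty, not found.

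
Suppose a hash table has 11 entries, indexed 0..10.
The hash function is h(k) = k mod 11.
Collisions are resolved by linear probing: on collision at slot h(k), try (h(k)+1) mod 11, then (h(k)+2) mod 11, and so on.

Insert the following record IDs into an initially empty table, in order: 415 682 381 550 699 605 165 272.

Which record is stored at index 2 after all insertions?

605

415: h=8 → slot 8
682: h=0 → slot 0
381: h=7 → slot 7
550: h=0, probe 0,1 → slot 1
699: h=6 → slot 6
605: h=0, probe 0,1,2 → slot 2
165: h=0, probe 0,1,2,3 → slot 3
272: h=8, probe 8,9 → slot 9
Table: [682, 550, 605, 165, ∅, ∅, 699, 381, 415, 272, ∅]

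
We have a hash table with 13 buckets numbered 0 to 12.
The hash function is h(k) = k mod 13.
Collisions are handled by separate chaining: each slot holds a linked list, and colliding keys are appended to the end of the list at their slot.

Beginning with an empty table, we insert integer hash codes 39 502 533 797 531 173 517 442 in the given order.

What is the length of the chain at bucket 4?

Insert 39: h=0, bucket 0 empty → new chain.
Insert 502: h=8, bucket 8 empty → new chain.
Insert 533: h=0, bucket 0 nonempty → append to chain.
Insert 797: h=4, bucket 4 empty → new chain.
Insert 531: h=11, bucket 11 empty → new chain.
Insert 173: h=4, bucket 4 nonempty → append to chain.
Insert 517: h=10, bucket 10 empty → new chain.
Insert 442: h=0, bucket 0 nonempty → append to chain.
Final buckets:
0: 39 -> 533 -> 442
1: —
2: —
3: —
4: 797 -> 173
5: —
6: —
7: —
8: 502
9: —
10: 517
11: 531
12: —

2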